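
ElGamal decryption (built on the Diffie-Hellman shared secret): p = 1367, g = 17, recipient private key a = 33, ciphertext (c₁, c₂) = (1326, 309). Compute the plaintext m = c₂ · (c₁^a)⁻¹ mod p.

99

Shared mask s = c₁^a mod p = 1326^33 mod 1367.
1326^1 ≡ 1326 (mod 1367)
1326^2 = (1326^1)^2 ≡ 1326^2 = 1758276 ≡ 314 (mod 1367)
1326^4 = (1326^2)^2 ≡ 314^2 = 98596 ≡ 172 (mod 1367)
1326^8 = (1326^4)^2 ≡ 172^2 = 29584 ≡ 877 (mod 1367)
1326^16 = (1326^8)^2 ≡ 877^2 = 769129 ≡ 875 (mod 1367)
1326^32 = (1326^16)^2 ≡ 875^2 = 765625 ≡ 105 (mod 1367)
1326^33 = 1326^32 · 1326^1 ≡ 105 · 1326 ≡ 1163 (mod 1367).
So s = 1163; s⁻¹ ≡ 717 (mod 1367).
m = c₂ · s⁻¹ mod 1367 = 309 · 717 mod 1367 = 99.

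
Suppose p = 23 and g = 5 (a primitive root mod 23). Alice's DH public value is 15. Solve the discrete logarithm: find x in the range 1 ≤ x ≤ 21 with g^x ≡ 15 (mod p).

17

Try successive powers of 5 modulo 23:
5^1 ≡ 5
5^2 ≡ 2
5^3 ≡ 10
5^4 ≡ 4
5^5 ≡ 20
5^6 ≡ 8
5^7 ≡ 17
5^8 ≡ 16
5^9 ≡ 11
5^10 ≡ 9
5^11 ≡ 22
5^12 ≡ 18
5^13 ≡ 21
5^14 ≡ 13
5^15 ≡ 19
5^16 ≡ 3
5^17 ≡ 15
Found: x = 17.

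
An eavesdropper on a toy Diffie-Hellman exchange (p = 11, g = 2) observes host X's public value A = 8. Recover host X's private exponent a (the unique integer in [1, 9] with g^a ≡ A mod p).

3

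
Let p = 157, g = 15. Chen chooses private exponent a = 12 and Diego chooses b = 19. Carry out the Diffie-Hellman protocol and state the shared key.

153

Chen sends A = g^a mod p = 15^12 mod 157.
15^1 ≡ 15 (mod 157)
15^2 = (15^1)^2 ≡ 15^2 = 225 ≡ 68 (mod 157)
15^4 = (15^2)^2 ≡ 68^2 = 4624 ≡ 71 (mod 157)
15^8 = (15^4)^2 ≡ 71^2 = 5041 ≡ 17 (mod 157)
15^12 = 15^8 · 15^4 ≡ 17 · 71 ≡ 108 (mod 157).
So A = 108. Diego then computes K = A^b mod p = 108^19 mod 157.
108^1 ≡ 108 (mod 157)
108^2 = (108^1)^2 ≡ 108^2 = 11664 ≡ 46 (mod 157)
108^4 = (108^2)^2 ≡ 46^2 = 2116 ≡ 75 (mod 157)
108^8 = (108^4)^2 ≡ 75^2 = 5625 ≡ 130 (mod 157)
108^16 = (108^8)^2 ≡ 130^2 = 16900 ≡ 101 (mod 157)
108^19 = 108^16 · 108^2 · 108^1 ≡ 101 · 46 · 108 ≡ 153 (mod 157).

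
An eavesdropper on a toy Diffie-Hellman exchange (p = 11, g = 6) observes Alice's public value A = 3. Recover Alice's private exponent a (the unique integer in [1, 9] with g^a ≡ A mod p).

2

Try successive powers of 6 modulo 11:
6^1 ≡ 6
6^2 ≡ 3
Found: a = 2.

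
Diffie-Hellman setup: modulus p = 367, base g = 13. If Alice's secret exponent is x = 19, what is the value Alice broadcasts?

Public value = 13^19 mod 367.
13^1 ≡ 13 (mod 367)
13^2 = (13^1)^2 ≡ 13^2 = 169 ≡ 169 (mod 367)
13^4 = (13^2)^2 ≡ 169^2 = 28561 ≡ 302 (mod 367)
13^8 = (13^4)^2 ≡ 302^2 = 91204 ≡ 188 (mod 367)
13^16 = (13^8)^2 ≡ 188^2 = 35344 ≡ 112 (mod 367)
13^19 = 13^16 · 13^2 · 13^1 ≡ 112 · 169 · 13 ≡ 174 (mod 367).

174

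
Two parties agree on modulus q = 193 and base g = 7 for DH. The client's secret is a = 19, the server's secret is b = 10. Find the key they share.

The server sends B = g^b mod q = 7^10 mod 193.
7^1 ≡ 7 (mod 193)
7^2 = (7^1)^2 ≡ 7^2 = 49 ≡ 49 (mod 193)
7^4 = (7^2)^2 ≡ 49^2 = 2401 ≡ 85 (mod 193)
7^8 = (7^4)^2 ≡ 85^2 = 7225 ≡ 84 (mod 193)
7^10 = 7^8 · 7^2 ≡ 84 · 49 ≡ 63 (mod 193).
So B = 63. The client then computes K = B^a mod q = 63^19 mod 193.
63^1 ≡ 63 (mod 193)
63^2 = (63^1)^2 ≡ 63^2 = 3969 ≡ 109 (mod 193)
63^4 = (63^2)^2 ≡ 109^2 = 11881 ≡ 108 (mod 193)
63^8 = (63^4)^2 ≡ 108^2 = 11664 ≡ 84 (mod 193)
63^16 = (63^8)^2 ≡ 84^2 = 7056 ≡ 108 (mod 193)
63^19 = 63^16 · 63^2 · 63^1 ≡ 108 · 109 · 63 ≡ 130 (mod 193).

130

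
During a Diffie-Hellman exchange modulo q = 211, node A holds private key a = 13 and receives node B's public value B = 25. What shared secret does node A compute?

151

Shared key K = 25^13 mod 211.
25^1 ≡ 25 (mod 211)
25^2 = (25^1)^2 ≡ 25^2 = 625 ≡ 203 (mod 211)
25^4 = (25^2)^2 ≡ 203^2 = 41209 ≡ 64 (mod 211)
25^8 = (25^4)^2 ≡ 64^2 = 4096 ≡ 87 (mod 211)
25^13 = 25^8 · 25^4 · 25^1 ≡ 87 · 64 · 25 ≡ 151 (mod 211).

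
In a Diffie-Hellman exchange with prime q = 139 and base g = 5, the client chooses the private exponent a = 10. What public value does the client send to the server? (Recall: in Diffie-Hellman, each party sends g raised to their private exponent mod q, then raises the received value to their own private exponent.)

Public value = 5^10 mod 139.
5^1 ≡ 5 (mod 139)
5^2 = (5^1)^2 ≡ 5^2 = 25 ≡ 25 (mod 139)
5^4 = (5^2)^2 ≡ 25^2 = 625 ≡ 69 (mod 139)
5^8 = (5^4)^2 ≡ 69^2 = 4761 ≡ 35 (mod 139)
5^10 = 5^8 · 5^2 ≡ 35 · 25 ≡ 41 (mod 139).

41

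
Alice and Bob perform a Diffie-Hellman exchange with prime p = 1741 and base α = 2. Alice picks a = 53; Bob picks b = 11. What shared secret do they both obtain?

1107

Alice sends A = α^a mod p = 2^53 mod 1741.
2^1 ≡ 2 (mod 1741)
2^2 = (2^1)^2 ≡ 2^2 = 4 ≡ 4 (mod 1741)
2^4 = (2^2)^2 ≡ 4^2 = 16 ≡ 16 (mod 1741)
2^8 = (2^4)^2 ≡ 16^2 = 256 ≡ 256 (mod 1741)
2^16 = (2^8)^2 ≡ 256^2 = 65536 ≡ 1119 (mod 1741)
2^32 = (2^16)^2 ≡ 1119^2 = 1252161 ≡ 382 (mod 1741)
2^53 = 2^32 · 2^16 · 2^4 · 2^1 ≡ 382 · 1119 · 16 · 2 ≡ 1360 (mod 1741).
So A = 1360. Bob then computes K = A^b mod p = 1360^11 mod 1741.
1360^1 ≡ 1360 (mod 1741)
1360^2 = (1360^1)^2 ≡ 1360^2 = 1849600 ≡ 658 (mod 1741)
1360^4 = (1360^2)^2 ≡ 658^2 = 432964 ≡ 1196 (mod 1741)
1360^8 = (1360^4)^2 ≡ 1196^2 = 1430416 ≡ 1055 (mod 1741)
1360^11 = 1360^8 · 1360^2 · 1360^1 ≡ 1055 · 658 · 1360 ≡ 1107 (mod 1741).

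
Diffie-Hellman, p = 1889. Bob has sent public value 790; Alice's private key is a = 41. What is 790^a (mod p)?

Shared key K = 790^41 mod 1889.
790^1 ≡ 790 (mod 1889)
790^2 = (790^1)^2 ≡ 790^2 = 624100 ≡ 730 (mod 1889)
790^4 = (790^2)^2 ≡ 730^2 = 532900 ≡ 202 (mod 1889)
790^8 = (790^4)^2 ≡ 202^2 = 40804 ≡ 1135 (mod 1889)
790^16 = (790^8)^2 ≡ 1135^2 = 1288225 ≡ 1816 (mod 1889)
790^32 = (790^16)^2 ≡ 1816^2 = 3297856 ≡ 1551 (mod 1889)
790^41 = 790^32 · 790^8 · 790^1 ≡ 1551 · 1135 · 790 ≡ 1571 (mod 1889).

1571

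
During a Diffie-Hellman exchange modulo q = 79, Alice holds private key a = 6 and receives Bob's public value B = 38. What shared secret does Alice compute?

62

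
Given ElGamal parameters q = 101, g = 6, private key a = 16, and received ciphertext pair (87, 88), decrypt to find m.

Shared mask s = c₁^a mod q = 87^16 mod 101.
87^1 ≡ 87 (mod 101)
87^2 = (87^1)^2 ≡ 87^2 = 7569 ≡ 95 (mod 101)
87^4 = (87^2)^2 ≡ 95^2 = 9025 ≡ 36 (mod 101)
87^8 = (87^4)^2 ≡ 36^2 = 1296 ≡ 84 (mod 101)
87^16 = (87^8)^2 ≡ 84^2 = 7056 ≡ 87 (mod 101)
So s = 87; s⁻¹ ≡ 36 (mod 101).
m = c₂ · s⁻¹ mod 101 = 88 · 36 mod 101 = 37.

37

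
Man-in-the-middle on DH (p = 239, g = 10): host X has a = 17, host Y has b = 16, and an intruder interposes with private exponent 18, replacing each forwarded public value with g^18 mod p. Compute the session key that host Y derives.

10

Host Y receives an intruder's public value M = 10^18 mod 239 instead of the honest one.
10^1 ≡ 10 (mod 239)
10^2 = (10^1)^2 ≡ 10^2 = 100 ≡ 100 (mod 239)
10^4 = (10^2)^2 ≡ 100^2 = 10000 ≡ 201 (mod 239)
10^8 = (10^4)^2 ≡ 201^2 = 40401 ≡ 10 (mod 239)
10^16 = (10^8)^2 ≡ 10^2 = 100 ≡ 100 (mod 239)
10^18 = 10^16 · 10^2 ≡ 100 · 100 ≡ 201 (mod 239).
So M = 201. Host Y computes K = M^16 mod 239.
201^1 ≡ 201 (mod 239)
201^2 = (201^1)^2 ≡ 201^2 = 40401 ≡ 10 (mod 239)
201^4 = (201^2)^2 ≡ 10^2 = 100 ≡ 100 (mod 239)
201^8 = (201^4)^2 ≡ 100^2 = 10000 ≡ 201 (mod 239)
201^16 = (201^8)^2 ≡ 201^2 = 40401 ≡ 10 (mod 239)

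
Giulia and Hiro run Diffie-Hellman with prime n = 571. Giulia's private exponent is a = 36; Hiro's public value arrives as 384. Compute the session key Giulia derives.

158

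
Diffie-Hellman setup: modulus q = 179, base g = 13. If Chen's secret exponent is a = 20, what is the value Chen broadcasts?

141

Public value = 13^20 mod 179.
13^1 ≡ 13 (mod 179)
13^2 = (13^1)^2 ≡ 13^2 = 169 ≡ 169 (mod 179)
13^4 = (13^2)^2 ≡ 169^2 = 28561 ≡ 100 (mod 179)
13^8 = (13^4)^2 ≡ 100^2 = 10000 ≡ 155 (mod 179)
13^16 = (13^8)^2 ≡ 155^2 = 24025 ≡ 39 (mod 179)
13^20 = 13^16 · 13^4 ≡ 39 · 100 ≡ 141 (mod 179).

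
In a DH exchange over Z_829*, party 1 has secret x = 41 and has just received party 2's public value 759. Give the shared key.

121

Shared key K = 759^41 mod 829.
759^1 ≡ 759 (mod 829)
759^2 = (759^1)^2 ≡ 759^2 = 576081 ≡ 755 (mod 829)
759^4 = (759^2)^2 ≡ 755^2 = 570025 ≡ 502 (mod 829)
759^8 = (759^4)^2 ≡ 502^2 = 252004 ≡ 817 (mod 829)
759^16 = (759^8)^2 ≡ 817^2 = 667489 ≡ 144 (mod 829)
759^32 = (759^16)^2 ≡ 144^2 = 20736 ≡ 11 (mod 829)
759^41 = 759^32 · 759^8 · 759^1 ≡ 11 · 817 · 759 ≡ 121 (mod 829).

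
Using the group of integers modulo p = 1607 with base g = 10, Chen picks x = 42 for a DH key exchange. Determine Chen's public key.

1160

Public value = 10^42 mod 1607.
10^1 ≡ 10 (mod 1607)
10^2 = (10^1)^2 ≡ 10^2 = 100 ≡ 100 (mod 1607)
10^4 = (10^2)^2 ≡ 100^2 = 10000 ≡ 358 (mod 1607)
10^8 = (10^4)^2 ≡ 358^2 = 128164 ≡ 1211 (mod 1607)
10^16 = (10^8)^2 ≡ 1211^2 = 1466521 ≡ 937 (mod 1607)
10^32 = (10^16)^2 ≡ 937^2 = 877969 ≡ 547 (mod 1607)
10^42 = 10^32 · 10^8 · 10^2 ≡ 547 · 1211 · 100 ≡ 1160 (mod 1607).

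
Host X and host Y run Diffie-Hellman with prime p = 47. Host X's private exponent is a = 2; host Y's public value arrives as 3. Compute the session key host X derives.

Shared key K = 3^2 mod 47.
3^1 ≡ 3 (mod 47)
3^2 = (3^1)^2 ≡ 3^2 = 9 ≡ 9 (mod 47)

9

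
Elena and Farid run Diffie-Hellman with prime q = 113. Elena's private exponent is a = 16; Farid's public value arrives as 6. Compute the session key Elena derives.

Shared key K = 6^16 mod 113.
6^1 ≡ 6 (mod 113)
6^2 = (6^1)^2 ≡ 6^2 = 36 ≡ 36 (mod 113)
6^4 = (6^2)^2 ≡ 36^2 = 1296 ≡ 53 (mod 113)
6^8 = (6^4)^2 ≡ 53^2 = 2809 ≡ 97 (mod 113)
6^16 = (6^8)^2 ≡ 97^2 = 9409 ≡ 30 (mod 113)

30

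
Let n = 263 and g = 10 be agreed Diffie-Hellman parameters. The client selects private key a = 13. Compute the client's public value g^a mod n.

Public value = 10^13 mod 263.
10^1 ≡ 10 (mod 263)
10^2 = (10^1)^2 ≡ 10^2 = 100 ≡ 100 (mod 263)
10^4 = (10^2)^2 ≡ 100^2 = 10000 ≡ 6 (mod 263)
10^8 = (10^4)^2 ≡ 6^2 = 36 ≡ 36 (mod 263)
10^13 = 10^8 · 10^4 · 10^1 ≡ 36 · 6 · 10 ≡ 56 (mod 263).

56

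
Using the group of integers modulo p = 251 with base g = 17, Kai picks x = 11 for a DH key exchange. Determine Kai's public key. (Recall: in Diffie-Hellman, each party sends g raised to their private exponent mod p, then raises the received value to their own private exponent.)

81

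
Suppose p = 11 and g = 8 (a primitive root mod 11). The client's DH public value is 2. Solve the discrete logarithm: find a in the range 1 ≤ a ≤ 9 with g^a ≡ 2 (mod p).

Try successive powers of 8 modulo 11:
8^1 ≡ 8
8^2 ≡ 9
8^3 ≡ 6
8^4 ≡ 4
8^5 ≡ 10
8^6 ≡ 3
8^7 ≡ 2
Found: a = 7.

7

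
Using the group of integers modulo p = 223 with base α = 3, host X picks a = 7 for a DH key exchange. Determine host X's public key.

180

Public value = 3^7 mod 223.
3^1 ≡ 3 (mod 223)
3^2 = (3^1)^2 ≡ 3^2 = 9 ≡ 9 (mod 223)
3^4 = (3^2)^2 ≡ 9^2 = 81 ≡ 81 (mod 223)
3^7 = 3^4 · 3^2 · 3^1 ≡ 81 · 9 · 3 ≡ 180 (mod 223).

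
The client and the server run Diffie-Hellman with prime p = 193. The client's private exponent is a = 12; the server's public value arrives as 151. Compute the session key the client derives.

9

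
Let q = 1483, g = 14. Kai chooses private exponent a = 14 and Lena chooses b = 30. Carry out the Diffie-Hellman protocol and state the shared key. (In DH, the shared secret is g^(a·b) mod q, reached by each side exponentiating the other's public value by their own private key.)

600

Kai sends A = g^a mod q = 14^14 mod 1483.
14^1 ≡ 14 (mod 1483)
14^2 = (14^1)^2 ≡ 14^2 = 196 ≡ 196 (mod 1483)
14^4 = (14^2)^2 ≡ 196^2 = 38416 ≡ 1341 (mod 1483)
14^8 = (14^4)^2 ≡ 1341^2 = 1798281 ≡ 885 (mod 1483)
14^14 = 14^8 · 14^4 · 14^2 ≡ 885 · 1341 · 196 ≡ 1310 (mod 1483).
So A = 1310. Lena then computes K = A^b mod q = 1310^30 mod 1483.
1310^1 ≡ 1310 (mod 1483)
1310^2 = (1310^1)^2 ≡ 1310^2 = 1716100 ≡ 269 (mod 1483)
1310^4 = (1310^2)^2 ≡ 269^2 = 72361 ≡ 1177 (mod 1483)
1310^8 = (1310^4)^2 ≡ 1177^2 = 1385329 ≡ 207 (mod 1483)
1310^16 = (1310^8)^2 ≡ 207^2 = 42849 ≡ 1325 (mod 1483)
1310^30 = 1310^16 · 1310^8 · 1310^4 · 1310^2 ≡ 1325 · 207 · 1177 · 269 ≡ 600 (mod 1483).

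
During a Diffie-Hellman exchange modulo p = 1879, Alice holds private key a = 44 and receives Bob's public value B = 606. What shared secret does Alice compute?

1220

Shared key K = 606^44 mod 1879.
606^1 ≡ 606 (mod 1879)
606^2 = (606^1)^2 ≡ 606^2 = 367236 ≡ 831 (mod 1879)
606^4 = (606^2)^2 ≡ 831^2 = 690561 ≡ 968 (mod 1879)
606^8 = (606^4)^2 ≡ 968^2 = 937024 ≡ 1282 (mod 1879)
606^16 = (606^8)^2 ≡ 1282^2 = 1643524 ≡ 1278 (mod 1879)
606^32 = (606^16)^2 ≡ 1278^2 = 1633284 ≡ 433 (mod 1879)
606^44 = 606^32 · 606^8 · 606^4 ≡ 433 · 1282 · 968 ≡ 1220 (mod 1879).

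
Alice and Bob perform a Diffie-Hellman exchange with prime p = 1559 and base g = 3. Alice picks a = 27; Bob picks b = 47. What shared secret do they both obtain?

Alice sends A = g^a mod p = 3^27 mod 1559.
3^1 ≡ 3 (mod 1559)
3^2 = (3^1)^2 ≡ 3^2 = 9 ≡ 9 (mod 1559)
3^4 = (3^2)^2 ≡ 9^2 = 81 ≡ 81 (mod 1559)
3^8 = (3^4)^2 ≡ 81^2 = 6561 ≡ 325 (mod 1559)
3^16 = (3^8)^2 ≡ 325^2 = 105625 ≡ 1172 (mod 1559)
3^27 = 3^16 · 3^8 · 3^2 · 3^1 ≡ 1172 · 325 · 9 · 3 ≡ 1136 (mod 1559).
So A = 1136. Bob then computes K = A^b mod p = 1136^47 mod 1559.
1136^1 ≡ 1136 (mod 1559)
1136^2 = (1136^1)^2 ≡ 1136^2 = 1290496 ≡ 1203 (mod 1559)
1136^4 = (1136^2)^2 ≡ 1203^2 = 1447209 ≡ 457 (mod 1559)
1136^8 = (1136^4)^2 ≡ 457^2 = 208849 ≡ 1502 (mod 1559)
1136^16 = (1136^8)^2 ≡ 1502^2 = 2256004 ≡ 131 (mod 1559)
1136^32 = (1136^16)^2 ≡ 131^2 = 17161 ≡ 12 (mod 1559)
1136^47 = 1136^32 · 1136^8 · 1136^4 · 1136^2 · 1136^1 ≡ 12 · 1502 · 457 · 1203 · 1136 ≡ 1500 (mod 1559).

1500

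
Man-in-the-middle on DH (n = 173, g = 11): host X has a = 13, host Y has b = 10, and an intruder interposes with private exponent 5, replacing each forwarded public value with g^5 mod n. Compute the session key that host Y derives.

Host Y receives an intruder's public value M = 11^5 mod 173 instead of the honest one.
11^1 ≡ 11 (mod 173)
11^2 = (11^1)^2 ≡ 11^2 = 121 ≡ 121 (mod 173)
11^4 = (11^2)^2 ≡ 121^2 = 14641 ≡ 109 (mod 173)
11^5 = 11^4 · 11^1 ≡ 109 · 11 ≡ 161 (mod 173).
So M = 161. Host Y computes K = M^10 mod 173.
161^1 ≡ 161 (mod 173)
161^2 = (161^1)^2 ≡ 161^2 = 25921 ≡ 144 (mod 173)
161^4 = (161^2)^2 ≡ 144^2 = 20736 ≡ 149 (mod 173)
161^8 = (161^4)^2 ≡ 149^2 = 22201 ≡ 57 (mod 173)
161^10 = 161^8 · 161^2 ≡ 57 · 144 ≡ 77 (mod 173).

77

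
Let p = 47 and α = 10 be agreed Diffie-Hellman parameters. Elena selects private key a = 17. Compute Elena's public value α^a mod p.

5

Public value = 10^17 mod 47.
10^1 ≡ 10 (mod 47)
10^2 = (10^1)^2 ≡ 10^2 = 100 ≡ 6 (mod 47)
10^4 = (10^2)^2 ≡ 6^2 = 36 ≡ 36 (mod 47)
10^8 = (10^4)^2 ≡ 36^2 = 1296 ≡ 27 (mod 47)
10^16 = (10^8)^2 ≡ 27^2 = 729 ≡ 24 (mod 47)
10^17 = 10^16 · 10^1 ≡ 24 · 10 ≡ 5 (mod 47).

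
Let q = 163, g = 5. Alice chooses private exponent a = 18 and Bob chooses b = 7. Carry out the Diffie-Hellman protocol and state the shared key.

Alice sends A = g^a mod q = 5^18 mod 163.
5^1 ≡ 5 (mod 163)
5^2 = (5^1)^2 ≡ 5^2 = 25 ≡ 25 (mod 163)
5^4 = (5^2)^2 ≡ 25^2 = 625 ≡ 136 (mod 163)
5^8 = (5^4)^2 ≡ 136^2 = 18496 ≡ 77 (mod 163)
5^16 = (5^8)^2 ≡ 77^2 = 5929 ≡ 61 (mod 163)
5^18 = 5^16 · 5^2 ≡ 61 · 25 ≡ 58 (mod 163).
So A = 58. Bob then computes K = A^b mod q = 58^7 mod 163.
58^1 ≡ 58 (mod 163)
58^2 = (58^1)^2 ≡ 58^2 = 3364 ≡ 104 (mod 163)
58^4 = (58^2)^2 ≡ 104^2 = 10816 ≡ 58 (mod 163)
58^7 = 58^4 · 58^2 · 58^1 ≡ 58 · 104 · 58 ≡ 58 (mod 163).

58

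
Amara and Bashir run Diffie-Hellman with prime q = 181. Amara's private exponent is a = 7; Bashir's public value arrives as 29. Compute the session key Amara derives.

Shared key K = 29^7 mod 181.
29^1 ≡ 29 (mod 181)
29^2 = (29^1)^2 ≡ 29^2 = 841 ≡ 117 (mod 181)
29^4 = (29^2)^2 ≡ 117^2 = 13689 ≡ 114 (mod 181)
29^7 = 29^4 · 29^2 · 29^1 ≡ 114 · 117 · 29 ≡ 5 (mod 181).

5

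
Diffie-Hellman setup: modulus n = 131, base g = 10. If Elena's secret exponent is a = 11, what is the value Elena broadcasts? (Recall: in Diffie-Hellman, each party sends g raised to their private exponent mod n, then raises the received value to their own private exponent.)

82

Public value = 10^11 mod 131.
10^1 ≡ 10 (mod 131)
10^2 = (10^1)^2 ≡ 10^2 = 100 ≡ 100 (mod 131)
10^4 = (10^2)^2 ≡ 100^2 = 10000 ≡ 44 (mod 131)
10^8 = (10^4)^2 ≡ 44^2 = 1936 ≡ 102 (mod 131)
10^11 = 10^8 · 10^2 · 10^1 ≡ 102 · 100 · 10 ≡ 82 (mod 131).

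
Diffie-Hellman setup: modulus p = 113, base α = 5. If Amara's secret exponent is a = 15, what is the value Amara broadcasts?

Public value = 5^{15} \pmod{113}.
5^1 ≡ 5 (mod 113)
5^2 = (5^1)^2 ≡ 5^2 = 25 ≡ 25 (mod 113)
5^4 = (5^2)^2 ≡ 25^2 = 625 ≡ 60 (mod 113)
5^8 = (5^4)^2 ≡ 60^2 = 3600 ≡ 97 (mod 113)
5^15 = 5^8 · 5^4 · 5^2 · 5^1 ≡ 97 · 60 · 25 · 5 ≡ 6 (mod 113).

6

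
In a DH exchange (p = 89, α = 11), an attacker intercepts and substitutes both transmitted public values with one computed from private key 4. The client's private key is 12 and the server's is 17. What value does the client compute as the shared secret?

The client receives an attacker's public value M = 11^4 mod 89 instead of the honest one.
11^1 ≡ 11 (mod 89)
11^2 = (11^1)^2 ≡ 11^2 = 121 ≡ 32 (mod 89)
11^4 = (11^2)^2 ≡ 32^2 = 1024 ≡ 45 (mod 89)
So M = 45. The client computes K = M^12 mod 89.
45^1 ≡ 45 (mod 89)
45^2 = (45^1)^2 ≡ 45^2 = 2025 ≡ 67 (mod 89)
45^4 = (45^2)^2 ≡ 67^2 = 4489 ≡ 39 (mod 89)
45^8 = (45^4)^2 ≡ 39^2 = 1521 ≡ 8 (mod 89)
45^12 = 45^8 · 45^4 ≡ 8 · 39 ≡ 45 (mod 89).

45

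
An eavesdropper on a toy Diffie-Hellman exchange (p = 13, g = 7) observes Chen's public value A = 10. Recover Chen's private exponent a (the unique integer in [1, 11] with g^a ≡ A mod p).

Try successive powers of 7 modulo 13:
7^1 ≡ 7
7^2 ≡ 10
Found: a = 2.

2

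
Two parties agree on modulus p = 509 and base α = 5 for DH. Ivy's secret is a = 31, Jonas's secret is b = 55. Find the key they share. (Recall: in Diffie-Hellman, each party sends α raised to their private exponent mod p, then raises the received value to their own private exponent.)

Jonas sends B = α^b mod p = 5^55 mod 509.
5^1 ≡ 5 (mod 509)
5^2 = (5^1)^2 ≡ 5^2 = 25 ≡ 25 (mod 509)
5^4 = (5^2)^2 ≡ 25^2 = 625 ≡ 116 (mod 509)
5^8 = (5^4)^2 ≡ 116^2 = 13456 ≡ 222 (mod 509)
5^16 = (5^8)^2 ≡ 222^2 = 49284 ≡ 420 (mod 509)
5^32 = (5^16)^2 ≡ 420^2 = 176400 ≡ 286 (mod 509)
5^55 = 5^32 · 5^16 · 5^4 · 5^2 · 5^1 ≡ 286 · 420 · 116 · 25 · 5 ≡ 26 (mod 509).
So B = 26. Ivy then computes K = B^a mod p = 26^31 mod 509.
26^1 ≡ 26 (mod 509)
26^2 = (26^1)^2 ≡ 26^2 = 676 ≡ 167 (mod 509)
26^4 = (26^2)^2 ≡ 167^2 = 27889 ≡ 403 (mod 509)
26^8 = (26^4)^2 ≡ 403^2 = 162409 ≡ 38 (mod 509)
26^16 = (26^8)^2 ≡ 38^2 = 1444 ≡ 426 (mod 509)
26^31 = 26^16 · 26^8 · 26^4 · 26^2 · 26^1 ≡ 426 · 38 · 403 · 167 · 26 ≡ 402 (mod 509).

402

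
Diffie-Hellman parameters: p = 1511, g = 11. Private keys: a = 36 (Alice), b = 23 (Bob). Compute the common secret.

Alice sends A = g^a mod p = 11^36 mod 1511.
11^1 ≡ 11 (mod 1511)
11^2 = (11^1)^2 ≡ 11^2 = 121 ≡ 121 (mod 1511)
11^4 = (11^2)^2 ≡ 121^2 = 14641 ≡ 1042 (mod 1511)
11^8 = (11^4)^2 ≡ 1042^2 = 1085764 ≡ 866 (mod 1511)
11^16 = (11^8)^2 ≡ 866^2 = 749956 ≡ 500 (mod 1511)
11^32 = (11^16)^2 ≡ 500^2 = 250000 ≡ 685 (mod 1511)
11^36 = 11^32 · 11^4 ≡ 685 · 1042 ≡ 578 (mod 1511).
So A = 578. Bob then computes K = A^b mod p = 578^23 mod 1511.
578^1 ≡ 578 (mod 1511)
578^2 = (578^1)^2 ≡ 578^2 = 334084 ≡ 153 (mod 1511)
578^4 = (578^2)^2 ≡ 153^2 = 23409 ≡ 744 (mod 1511)
578^8 = (578^4)^2 ≡ 744^2 = 553536 ≡ 510 (mod 1511)
578^16 = (578^8)^2 ≡ 510^2 = 260100 ≡ 208 (mod 1511)
578^23 = 578^16 · 578^4 · 578^2 · 578^1 ≡ 208 · 744 · 153 · 578 ≡ 1339 (mod 1511).

1339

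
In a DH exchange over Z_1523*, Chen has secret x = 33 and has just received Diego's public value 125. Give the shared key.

Shared key K = 125^33 mod 1523.
125^1 ≡ 125 (mod 1523)
125^2 = (125^1)^2 ≡ 125^2 = 15625 ≡ 395 (mod 1523)
125^4 = (125^2)^2 ≡ 395^2 = 156025 ≡ 679 (mod 1523)
125^8 = (125^4)^2 ≡ 679^2 = 461041 ≡ 1095 (mod 1523)
125^16 = (125^8)^2 ≡ 1095^2 = 1199025 ≡ 424 (mod 1523)
125^32 = (125^16)^2 ≡ 424^2 = 179776 ≡ 62 (mod 1523)
125^33 = 125^32 · 125^1 ≡ 62 · 125 ≡ 135 (mod 1523).

135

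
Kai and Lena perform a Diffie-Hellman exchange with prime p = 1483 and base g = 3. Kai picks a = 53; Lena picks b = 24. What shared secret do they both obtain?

683

Kai sends A = g^a mod p = 3^53 mod 1483.
3^1 ≡ 3 (mod 1483)
3^2 = (3^1)^2 ≡ 3^2 = 9 ≡ 9 (mod 1483)
3^4 = (3^2)^2 ≡ 9^2 = 81 ≡ 81 (mod 1483)
3^8 = (3^4)^2 ≡ 81^2 = 6561 ≡ 629 (mod 1483)
3^16 = (3^8)^2 ≡ 629^2 = 395641 ≡ 1163 (mod 1483)
3^32 = (3^16)^2 ≡ 1163^2 = 1352569 ≡ 73 (mod 1483)
3^53 = 3^32 · 3^16 · 3^4 · 3^1 ≡ 73 · 1163 · 81 · 3 ≡ 444 (mod 1483).
So A = 444. Lena then computes K = A^b mod p = 444^24 mod 1483.
444^1 ≡ 444 (mod 1483)
444^2 = (444^1)^2 ≡ 444^2 = 197136 ≡ 1380 (mod 1483)
444^4 = (444^2)^2 ≡ 1380^2 = 1904400 ≡ 228 (mod 1483)
444^8 = (444^4)^2 ≡ 228^2 = 51984 ≡ 79 (mod 1483)
444^16 = (444^8)^2 ≡ 79^2 = 6241 ≡ 309 (mod 1483)
444^24 = 444^16 · 444^8 ≡ 309 · 79 ≡ 683 (mod 1483).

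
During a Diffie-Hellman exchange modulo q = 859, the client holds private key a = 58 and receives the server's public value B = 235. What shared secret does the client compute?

726

Shared key K = 235^58 mod 859.
235^1 ≡ 235 (mod 859)
235^2 = (235^1)^2 ≡ 235^2 = 55225 ≡ 249 (mod 859)
235^4 = (235^2)^2 ≡ 249^2 = 62001 ≡ 153 (mod 859)
235^8 = (235^4)^2 ≡ 153^2 = 23409 ≡ 216 (mod 859)
235^16 = (235^8)^2 ≡ 216^2 = 46656 ≡ 270 (mod 859)
235^32 = (235^16)^2 ≡ 270^2 = 72900 ≡ 744 (mod 859)
235^58 = 235^32 · 235^16 · 235^8 · 235^2 ≡ 744 · 270 · 216 · 249 ≡ 726 (mod 859).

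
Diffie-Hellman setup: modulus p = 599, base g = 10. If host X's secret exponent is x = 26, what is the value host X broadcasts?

324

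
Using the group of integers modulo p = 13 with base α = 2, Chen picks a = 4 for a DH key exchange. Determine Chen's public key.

3

Public value = 2^4 mod 13.
2^1 ≡ 2 (mod 13)
2^2 = (2^1)^2 ≡ 2^2 = 4 ≡ 4 (mod 13)
2^4 = (2^2)^2 ≡ 4^2 = 16 ≡ 3 (mod 13)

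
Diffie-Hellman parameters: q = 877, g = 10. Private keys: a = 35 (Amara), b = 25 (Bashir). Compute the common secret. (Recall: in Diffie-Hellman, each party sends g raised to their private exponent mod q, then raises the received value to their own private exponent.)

Bashir sends B = g^b mod q = 10^25 mod 877.
10^1 ≡ 10 (mod 877)
10^2 = (10^1)^2 ≡ 10^2 = 100 ≡ 100 (mod 877)
10^4 = (10^2)^2 ≡ 100^2 = 10000 ≡ 353 (mod 877)
10^8 = (10^4)^2 ≡ 353^2 = 124609 ≡ 75 (mod 877)
10^16 = (10^8)^2 ≡ 75^2 = 5625 ≡ 363 (mod 877)
10^25 = 10^16 · 10^8 · 10^1 ≡ 363 · 75 · 10 ≡ 380 (mod 877).
So B = 380. Amara then computes K = B^a mod q = 380^35 mod 877.
380^1 ≡ 380 (mod 877)
380^2 = (380^1)^2 ≡ 380^2 = 144400 ≡ 572 (mod 877)
380^4 = (380^2)^2 ≡ 572^2 = 327184 ≡ 63 (mod 877)
380^8 = (380^4)^2 ≡ 63^2 = 3969 ≡ 461 (mod 877)
380^16 = (380^8)^2 ≡ 461^2 = 212521 ≡ 287 (mod 877)
380^32 = (380^16)^2 ≡ 287^2 = 82369 ≡ 808 (mod 877)
380^35 = 380^32 · 380^2 · 380^1 ≡ 808 · 572 · 380 ≡ 614 (mod 877).

614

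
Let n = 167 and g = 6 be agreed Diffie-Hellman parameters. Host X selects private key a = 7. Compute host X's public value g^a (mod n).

44

Public value = 6^7 (mod 167).
6^1 ≡ 6 (mod 167)
6^2 = (6^1)^2 ≡ 6^2 = 36 ≡ 36 (mod 167)
6^4 = (6^2)^2 ≡ 36^2 = 1296 ≡ 127 (mod 167)
6^7 = 6^4 · 6^2 · 6^1 ≡ 127 · 36 · 6 ≡ 44 (mod 167).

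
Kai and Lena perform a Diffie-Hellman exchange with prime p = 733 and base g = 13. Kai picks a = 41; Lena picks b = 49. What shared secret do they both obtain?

Kai sends A = g^a mod p = 13^41 mod 733.
13^1 ≡ 13 (mod 733)
13^2 = (13^1)^2 ≡ 13^2 = 169 ≡ 169 (mod 733)
13^4 = (13^2)^2 ≡ 169^2 = 28561 ≡ 707 (mod 733)
13^8 = (13^4)^2 ≡ 707^2 = 499849 ≡ 676 (mod 733)
13^16 = (13^8)^2 ≡ 676^2 = 456976 ≡ 317 (mod 733)
13^32 = (13^16)^2 ≡ 317^2 = 100489 ≡ 68 (mod 733)
13^41 = 13^32 · 13^8 · 13^1 ≡ 68 · 676 · 13 ≡ 189 (mod 733).
So A = 189. Lena then computes K = A^b mod p = 189^49 mod 733.
189^1 ≡ 189 (mod 733)
189^2 = (189^1)^2 ≡ 189^2 = 35721 ≡ 537 (mod 733)
189^4 = (189^2)^2 ≡ 537^2 = 288369 ≡ 300 (mod 733)
189^8 = (189^4)^2 ≡ 300^2 = 90000 ≡ 574 (mod 733)
189^16 = (189^8)^2 ≡ 574^2 = 329476 ≡ 359 (mod 733)
189^32 = (189^16)^2 ≡ 359^2 = 128881 ≡ 606 (mod 733)
189^49 = 189^32 · 189^16 · 189^1 ≡ 606 · 359 · 189 ≡ 71 (mod 733).

71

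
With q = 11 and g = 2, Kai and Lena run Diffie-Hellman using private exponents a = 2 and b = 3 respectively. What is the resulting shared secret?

Lena sends B = g^b mod q = 2^3 mod 11.
2^1 ≡ 2 (mod 11)
2^2 = (2^1)^2 ≡ 2^2 = 4 ≡ 4 (mod 11)
2^3 = 2^2 · 2^1 ≡ 4 · 2 ≡ 8 (mod 11).
So B = 8. Kai then computes K = B^a mod q = 8^2 mod 11.
8^1 ≡ 8 (mod 11)
8^2 = (8^1)^2 ≡ 8^2 = 64 ≡ 9 (mod 11)

9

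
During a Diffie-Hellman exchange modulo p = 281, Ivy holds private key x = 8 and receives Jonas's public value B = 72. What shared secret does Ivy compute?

Shared key K = 72^8 mod 281.
72^1 ≡ 72 (mod 281)
72^2 = (72^1)^2 ≡ 72^2 = 5184 ≡ 126 (mod 281)
72^4 = (72^2)^2 ≡ 126^2 = 15876 ≡ 140 (mod 281)
72^8 = (72^4)^2 ≡ 140^2 = 19600 ≡ 211 (mod 281)

211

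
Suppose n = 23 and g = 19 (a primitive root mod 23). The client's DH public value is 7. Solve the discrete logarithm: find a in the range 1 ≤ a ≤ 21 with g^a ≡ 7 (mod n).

13

Try successive powers of 19 modulo 23:
19^1 ≡ 19
19^2 ≡ 16
19^3 ≡ 5
19^4 ≡ 3
19^5 ≡ 11
19^6 ≡ 2
19^7 ≡ 15
19^8 ≡ 9
19^9 ≡ 10
19^10 ≡ 6
19^11 ≡ 22
19^12 ≡ 4
19^13 ≡ 7
Found: a = 13.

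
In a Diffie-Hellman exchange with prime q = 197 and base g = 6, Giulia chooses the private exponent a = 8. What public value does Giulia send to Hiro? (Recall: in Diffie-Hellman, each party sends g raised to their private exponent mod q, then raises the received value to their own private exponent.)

Public value = 6^8 (mod 197).
6^1 ≡ 6 (mod 197)
6^2 = (6^1)^2 ≡ 6^2 = 36 ≡ 36 (mod 197)
6^4 = (6^2)^2 ≡ 36^2 = 1296 ≡ 114 (mod 197)
6^8 = (6^4)^2 ≡ 114^2 = 12996 ≡ 191 (mod 197)

191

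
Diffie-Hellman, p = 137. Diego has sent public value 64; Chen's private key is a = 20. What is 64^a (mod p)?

Shared key K = 64^20 mod 137.
64^1 ≡ 64 (mod 137)
64^2 = (64^1)^2 ≡ 64^2 = 4096 ≡ 123 (mod 137)
64^4 = (64^2)^2 ≡ 123^2 = 15129 ≡ 59 (mod 137)
64^8 = (64^4)^2 ≡ 59^2 = 3481 ≡ 56 (mod 137)
64^16 = (64^8)^2 ≡ 56^2 = 3136 ≡ 122 (mod 137)
64^20 = 64^16 · 64^4 ≡ 122 · 59 ≡ 74 (mod 137).

74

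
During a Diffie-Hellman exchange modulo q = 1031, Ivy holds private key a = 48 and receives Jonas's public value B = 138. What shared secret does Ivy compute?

628

Shared key K = 138^48 mod 1031.
138^1 ≡ 138 (mod 1031)
138^2 = (138^1)^2 ≡ 138^2 = 19044 ≡ 486 (mod 1031)
138^4 = (138^2)^2 ≡ 486^2 = 236196 ≡ 97 (mod 1031)
138^8 = (138^4)^2 ≡ 97^2 = 9409 ≡ 130 (mod 1031)
138^16 = (138^8)^2 ≡ 130^2 = 16900 ≡ 404 (mod 1031)
138^32 = (138^16)^2 ≡ 404^2 = 163216 ≡ 318 (mod 1031)
138^48 = 138^32 · 138^16 ≡ 318 · 404 ≡ 628 (mod 1031).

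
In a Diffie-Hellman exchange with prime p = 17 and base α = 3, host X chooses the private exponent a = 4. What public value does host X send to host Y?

13

Public value = 3^4 (mod 17).
3^1 ≡ 3 (mod 17)
3^2 = (3^1)^2 ≡ 3^2 = 9 ≡ 9 (mod 17)
3^4 = (3^2)^2 ≡ 9^2 = 81 ≡ 13 (mod 17)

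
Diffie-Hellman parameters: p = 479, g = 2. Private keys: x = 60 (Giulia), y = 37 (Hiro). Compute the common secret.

442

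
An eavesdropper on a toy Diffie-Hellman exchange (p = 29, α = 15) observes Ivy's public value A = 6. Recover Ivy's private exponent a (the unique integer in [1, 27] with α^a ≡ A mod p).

22

Try successive powers of 15 modulo 29:
15^1 ≡ 15
15^2 ≡ 22
15^3 ≡ 11
15^4 ≡ 20
15^5 ≡ 10
15^6 ≡ 5
15^7 ≡ 17
15^8 ≡ 23
15^9 ≡ 26
15^10 ≡ 13
15^11 ≡ 21
15^12 ≡ 25
15^13 ≡ 27
15^14 ≡ 28
15^15 ≡ 14
15^16 ≡ 7
15^17 ≡ 18
15^18 ≡ 9
15^19 ≡ 19
15^20 ≡ 24
15^21 ≡ 12
15^22 ≡ 6
Found: a = 22.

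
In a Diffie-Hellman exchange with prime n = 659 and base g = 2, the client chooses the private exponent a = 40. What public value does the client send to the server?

246

Public value = 2^40 (mod 659).
2^1 ≡ 2 (mod 659)
2^2 = (2^1)^2 ≡ 2^2 = 4 ≡ 4 (mod 659)
2^4 = (2^2)^2 ≡ 4^2 = 16 ≡ 16 (mod 659)
2^8 = (2^4)^2 ≡ 16^2 = 256 ≡ 256 (mod 659)
2^16 = (2^8)^2 ≡ 256^2 = 65536 ≡ 295 (mod 659)
2^32 = (2^16)^2 ≡ 295^2 = 87025 ≡ 37 (mod 659)
2^40 = 2^32 · 2^8 ≡ 37 · 256 ≡ 246 (mod 659).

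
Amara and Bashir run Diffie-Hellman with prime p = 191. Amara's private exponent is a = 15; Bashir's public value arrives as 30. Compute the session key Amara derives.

154

Shared key K = 30^15 mod 191.
30^1 ≡ 30 (mod 191)
30^2 = (30^1)^2 ≡ 30^2 = 900 ≡ 136 (mod 191)
30^4 = (30^2)^2 ≡ 136^2 = 18496 ≡ 160 (mod 191)
30^8 = (30^4)^2 ≡ 160^2 = 25600 ≡ 6 (mod 191)
30^15 = 30^8 · 30^4 · 30^2 · 30^1 ≡ 6 · 160 · 136 · 30 ≡ 154 (mod 191).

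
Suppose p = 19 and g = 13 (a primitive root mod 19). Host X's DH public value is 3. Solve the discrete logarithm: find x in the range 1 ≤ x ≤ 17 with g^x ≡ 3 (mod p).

17

Try successive powers of 13 modulo 19:
13^1 ≡ 13
13^2 ≡ 17
13^3 ≡ 12
13^4 ≡ 4
13^5 ≡ 14
13^6 ≡ 11
13^7 ≡ 10
13^8 ≡ 16
13^9 ≡ 18
13^10 ≡ 6
13^11 ≡ 2
13^12 ≡ 7
13^13 ≡ 15
13^14 ≡ 5
13^15 ≡ 8
13^16 ≡ 9
13^17 ≡ 3
Found: x = 17.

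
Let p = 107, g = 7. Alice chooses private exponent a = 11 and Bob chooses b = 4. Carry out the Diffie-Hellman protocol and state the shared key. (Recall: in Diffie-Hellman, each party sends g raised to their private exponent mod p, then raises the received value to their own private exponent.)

Alice sends A = g^a mod p = 7^11 mod 107.
7^1 ≡ 7 (mod 107)
7^2 = (7^1)^2 ≡ 7^2 = 49 ≡ 49 (mod 107)
7^4 = (7^2)^2 ≡ 49^2 = 2401 ≡ 47 (mod 107)
7^8 = (7^4)^2 ≡ 47^2 = 2209 ≡ 69 (mod 107)
7^11 = 7^8 · 7^2 · 7^1 ≡ 69 · 49 · 7 ≡ 20 (mod 107).
So A = 20. Bob then computes K = A^b mod p = 20^4 mod 107.
20^1 ≡ 20 (mod 107)
20^2 = (20^1)^2 ≡ 20^2 = 400 ≡ 79 (mod 107)
20^4 = (20^2)^2 ≡ 79^2 = 6241 ≡ 35 (mod 107)

35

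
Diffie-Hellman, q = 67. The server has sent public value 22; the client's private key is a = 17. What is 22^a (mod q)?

25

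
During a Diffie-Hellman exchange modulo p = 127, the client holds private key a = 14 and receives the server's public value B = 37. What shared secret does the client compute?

Shared key K = 37^14 mod 127.
37^1 ≡ 37 (mod 127)
37^2 = (37^1)^2 ≡ 37^2 = 1369 ≡ 99 (mod 127)
37^4 = (37^2)^2 ≡ 99^2 = 9801 ≡ 22 (mod 127)
37^8 = (37^4)^2 ≡ 22^2 = 484 ≡ 103 (mod 127)
37^14 = 37^8 · 37^4 · 37^2 ≡ 103 · 22 · 99 ≡ 52 (mod 127).

52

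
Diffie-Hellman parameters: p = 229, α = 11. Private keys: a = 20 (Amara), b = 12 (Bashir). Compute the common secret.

60

Bashir sends B = α^b mod p = 11^12 mod 229.
11^1 ≡ 11 (mod 229)
11^2 = (11^1)^2 ≡ 11^2 = 121 ≡ 121 (mod 229)
11^4 = (11^2)^2 ≡ 121^2 = 14641 ≡ 214 (mod 229)
11^8 = (11^4)^2 ≡ 214^2 = 45796 ≡ 225 (mod 229)
11^12 = 11^8 · 11^4 ≡ 225 · 214 ≡ 60 (mod 229).
So B = 60. Amara then computes K = B^a mod p = 60^20 mod 229.
60^1 ≡ 60 (mod 229)
60^2 = (60^1)^2 ≡ 60^2 = 3600 ≡ 165 (mod 229)
60^4 = (60^2)^2 ≡ 165^2 = 27225 ≡ 203 (mod 229)
60^8 = (60^4)^2 ≡ 203^2 = 41209 ≡ 218 (mod 229)
60^16 = (60^8)^2 ≡ 218^2 = 47524 ≡ 121 (mod 229)
60^20 = 60^16 · 60^4 ≡ 121 · 203 ≡ 60 (mod 229).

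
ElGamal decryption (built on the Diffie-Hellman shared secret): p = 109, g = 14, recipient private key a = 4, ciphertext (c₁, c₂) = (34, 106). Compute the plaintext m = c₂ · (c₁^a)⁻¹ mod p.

Shared mask s = c₁^a mod p = 34^4 mod 109.
34^1 ≡ 34 (mod 109)
34^2 = (34^1)^2 ≡ 34^2 = 1156 ≡ 66 (mod 109)
34^4 = (34^2)^2 ≡ 66^2 = 4356 ≡ 105 (mod 109)
So s = 105; s⁻¹ ≡ 27 (mod 109).
m = c₂ · s⁻¹ mod 109 = 106 · 27 mod 109 = 28.

28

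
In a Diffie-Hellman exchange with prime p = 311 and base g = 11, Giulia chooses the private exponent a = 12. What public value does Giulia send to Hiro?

Public value = 11^12 (mod 311).
11^1 ≡ 11 (mod 311)
11^2 = (11^1)^2 ≡ 11^2 = 121 ≡ 121 (mod 311)
11^4 = (11^2)^2 ≡ 121^2 = 14641 ≡ 24 (mod 311)
11^8 = (11^4)^2 ≡ 24^2 = 576 ≡ 265 (mod 311)
11^12 = 11^8 · 11^4 ≡ 265 · 24 ≡ 140 (mod 311).

140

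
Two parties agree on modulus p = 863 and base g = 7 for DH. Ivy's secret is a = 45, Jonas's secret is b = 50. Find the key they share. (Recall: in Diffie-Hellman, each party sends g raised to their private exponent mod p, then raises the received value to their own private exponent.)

589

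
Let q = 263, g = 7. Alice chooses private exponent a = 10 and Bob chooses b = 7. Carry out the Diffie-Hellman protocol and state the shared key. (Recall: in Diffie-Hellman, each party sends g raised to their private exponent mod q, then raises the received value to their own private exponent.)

Alice sends A = g^a mod q = 7^10 mod 263.
7^1 ≡ 7 (mod 263)
7^2 = (7^1)^2 ≡ 7^2 = 49 ≡ 49 (mod 263)
7^4 = (7^2)^2 ≡ 49^2 = 2401 ≡ 34 (mod 263)
7^8 = (7^4)^2 ≡ 34^2 = 1156 ≡ 104 (mod 263)
7^10 = 7^8 · 7^2 ≡ 104 · 49 ≡ 99 (mod 263).
So A = 99. Bob then computes K = A^b mod q = 99^7 mod 263.
99^1 ≡ 99 (mod 263)
99^2 = (99^1)^2 ≡ 99^2 = 9801 ≡ 70 (mod 263)
99^4 = (99^2)^2 ≡ 70^2 = 4900 ≡ 166 (mod 263)
99^7 = 99^4 · 99^2 · 99^1 ≡ 166 · 70 · 99 ≡ 18 (mod 263).

18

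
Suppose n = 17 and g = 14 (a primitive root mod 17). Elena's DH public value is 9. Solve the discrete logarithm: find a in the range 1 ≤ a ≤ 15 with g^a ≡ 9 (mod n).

Try successive powers of 14 modulo 17:
14^1 ≡ 14
14^2 ≡ 9
Found: a = 2.

2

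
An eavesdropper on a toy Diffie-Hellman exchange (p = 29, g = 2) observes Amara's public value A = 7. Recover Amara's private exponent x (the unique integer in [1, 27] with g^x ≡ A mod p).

12

Try successive powers of 2 modulo 29:
2^1 ≡ 2
2^2 ≡ 4
2^3 ≡ 8
2^4 ≡ 16
2^5 ≡ 3
2^6 ≡ 6
2^7 ≡ 12
2^8 ≡ 24
2^9 ≡ 19
2^10 ≡ 9
2^11 ≡ 18
2^12 ≡ 7
Found: x = 12.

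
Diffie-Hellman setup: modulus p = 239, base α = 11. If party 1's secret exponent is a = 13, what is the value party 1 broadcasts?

17

Public value = 11^{13} \pmod{239}.
11^1 ≡ 11 (mod 239)
11^2 = (11^1)^2 ≡ 11^2 = 121 ≡ 121 (mod 239)
11^4 = (11^2)^2 ≡ 121^2 = 14641 ≡ 62 (mod 239)
11^8 = (11^4)^2 ≡ 62^2 = 3844 ≡ 20 (mod 239)
11^13 = 11^8 · 11^4 · 11^1 ≡ 20 · 62 · 11 ≡ 17 (mod 239).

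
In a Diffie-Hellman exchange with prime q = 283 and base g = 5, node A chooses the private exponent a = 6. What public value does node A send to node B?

Public value = 5^6 mod 283.
5^1 ≡ 5 (mod 283)
5^2 = (5^1)^2 ≡ 5^2 = 25 ≡ 25 (mod 283)
5^4 = (5^2)^2 ≡ 25^2 = 625 ≡ 59 (mod 283)
5^6 = 5^4 · 5^2 ≡ 59 · 25 ≡ 60 (mod 283).

60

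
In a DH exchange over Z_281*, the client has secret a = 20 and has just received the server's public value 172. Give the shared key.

165

Shared key K = 172^20 mod 281.
172^1 ≡ 172 (mod 281)
172^2 = (172^1)^2 ≡ 172^2 = 29584 ≡ 79 (mod 281)
172^4 = (172^2)^2 ≡ 79^2 = 6241 ≡ 59 (mod 281)
172^8 = (172^4)^2 ≡ 59^2 = 3481 ≡ 109 (mod 281)
172^16 = (172^8)^2 ≡ 109^2 = 11881 ≡ 79 (mod 281)
172^20 = 172^16 · 172^4 ≡ 79 · 59 ≡ 165 (mod 281).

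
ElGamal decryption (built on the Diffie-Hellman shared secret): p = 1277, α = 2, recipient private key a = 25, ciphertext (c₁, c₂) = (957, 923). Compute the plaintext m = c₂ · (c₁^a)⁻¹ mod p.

Shared mask s = c₁^a mod p = 957^25 mod 1277.
957^1 ≡ 957 (mod 1277)
957^2 = (957^1)^2 ≡ 957^2 = 915849 ≡ 240 (mod 1277)
957^4 = (957^2)^2 ≡ 240^2 = 57600 ≡ 135 (mod 1277)
957^8 = (957^4)^2 ≡ 135^2 = 18225 ≡ 347 (mod 1277)
957^16 = (957^8)^2 ≡ 347^2 = 120409 ≡ 371 (mod 1277)
957^25 = 957^16 · 957^8 · 957^1 ≡ 371 · 347 · 957 ≡ 180 (mod 1277).
So s = 180; s⁻¹ ≡ 901 (mod 1277).
m = c₂ · s⁻¹ mod 1277 = 923 · 901 mod 1277 = 296.

296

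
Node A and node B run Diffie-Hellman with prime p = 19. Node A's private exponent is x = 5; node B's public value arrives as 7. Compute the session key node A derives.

Shared key K = 7^5 mod 19.
7^1 ≡ 7 (mod 19)
7^2 = (7^1)^2 ≡ 7^2 = 49 ≡ 11 (mod 19)
7^4 = (7^2)^2 ≡ 11^2 = 121 ≡ 7 (mod 19)
7^5 = 7^4 · 7^1 ≡ 7 · 7 ≡ 11 (mod 19).

11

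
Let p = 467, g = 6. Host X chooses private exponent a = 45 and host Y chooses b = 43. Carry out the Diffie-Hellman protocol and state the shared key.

278

Host Y sends B = g^b mod p = 6^43 mod 467.
6^1 ≡ 6 (mod 467)
6^2 = (6^1)^2 ≡ 6^2 = 36 ≡ 36 (mod 467)
6^4 = (6^2)^2 ≡ 36^2 = 1296 ≡ 362 (mod 467)
6^8 = (6^4)^2 ≡ 362^2 = 131044 ≡ 284 (mod 467)
6^16 = (6^8)^2 ≡ 284^2 = 80656 ≡ 332 (mod 467)
6^32 = (6^16)^2 ≡ 332^2 = 110224 ≡ 12 (mod 467)
6^43 = 6^32 · 6^8 · 6^2 · 6^1 ≡ 12 · 284 · 36 · 6 ≡ 136 (mod 467).
So B = 136. Host X then computes K = B^a mod p = 136^45 mod 467.
136^1 ≡ 136 (mod 467)
136^2 = (136^1)^2 ≡ 136^2 = 18496 ≡ 283 (mod 467)
136^4 = (136^2)^2 ≡ 283^2 = 80089 ≡ 232 (mod 467)
136^8 = (136^4)^2 ≡ 232^2 = 53824 ≡ 119 (mod 467)
136^16 = (136^8)^2 ≡ 119^2 = 14161 ≡ 151 (mod 467)
136^32 = (136^16)^2 ≡ 151^2 = 22801 ≡ 385 (mod 467)
136^45 = 136^32 · 136^8 · 136^4 · 136^1 ≡ 385 · 119 · 232 · 136 ≡ 278 (mod 467).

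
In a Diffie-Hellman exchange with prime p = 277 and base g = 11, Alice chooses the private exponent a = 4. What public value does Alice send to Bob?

Public value = 11^4 (mod 277).
11^1 ≡ 11 (mod 277)
11^2 = (11^1)^2 ≡ 11^2 = 121 ≡ 121 (mod 277)
11^4 = (11^2)^2 ≡ 121^2 = 14641 ≡ 237 (mod 277)

237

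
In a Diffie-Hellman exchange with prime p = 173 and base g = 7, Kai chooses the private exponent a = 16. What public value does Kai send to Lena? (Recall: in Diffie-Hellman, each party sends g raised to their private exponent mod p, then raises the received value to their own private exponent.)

Public value = 7^16 (mod 173).
7^1 ≡ 7 (mod 173)
7^2 = (7^1)^2 ≡ 7^2 = 49 ≡ 49 (mod 173)
7^4 = (7^2)^2 ≡ 49^2 = 2401 ≡ 152 (mod 173)
7^8 = (7^4)^2 ≡ 152^2 = 23104 ≡ 95 (mod 173)
7^16 = (7^8)^2 ≡ 95^2 = 9025 ≡ 29 (mod 173)

29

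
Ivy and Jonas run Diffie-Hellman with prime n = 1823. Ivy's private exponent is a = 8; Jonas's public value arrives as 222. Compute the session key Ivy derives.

418

Shared key K = 222^8 mod 1823.
222^1 ≡ 222 (mod 1823)
222^2 = (222^1)^2 ≡ 222^2 = 49284 ≡ 63 (mod 1823)
222^4 = (222^2)^2 ≡ 63^2 = 3969 ≡ 323 (mod 1823)
222^8 = (222^4)^2 ≡ 323^2 = 104329 ≡ 418 (mod 1823)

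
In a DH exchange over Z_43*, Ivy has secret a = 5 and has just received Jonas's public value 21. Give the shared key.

4

Shared key K = 21^5 mod 43.
21^1 ≡ 21 (mod 43)
21^2 = (21^1)^2 ≡ 21^2 = 441 ≡ 11 (mod 43)
21^4 = (21^2)^2 ≡ 11^2 = 121 ≡ 35 (mod 43)
21^5 = 21^4 · 21^1 ≡ 35 · 21 ≡ 4 (mod 43).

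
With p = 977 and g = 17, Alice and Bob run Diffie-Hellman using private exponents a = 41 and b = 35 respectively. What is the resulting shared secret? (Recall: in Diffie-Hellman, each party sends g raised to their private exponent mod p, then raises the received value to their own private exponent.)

Alice sends A = g^a mod p = 17^41 mod 977.
17^1 ≡ 17 (mod 977)
17^2 = (17^1)^2 ≡ 17^2 = 289 ≡ 289 (mod 977)
17^4 = (17^2)^2 ≡ 289^2 = 83521 ≡ 476 (mod 977)
17^8 = (17^4)^2 ≡ 476^2 = 226576 ≡ 889 (mod 977)
17^16 = (17^8)^2 ≡ 889^2 = 790321 ≡ 905 (mod 977)
17^32 = (17^16)^2 ≡ 905^2 = 819025 ≡ 299 (mod 977)
17^41 = 17^32 · 17^8 · 17^1 ≡ 299 · 889 · 17 ≡ 162 (mod 977).
So A = 162. Bob then computes K = A^b mod p = 162^35 mod 977.
162^1 ≡ 162 (mod 977)
162^2 = (162^1)^2 ≡ 162^2 = 26244 ≡ 842 (mod 977)
162^4 = (162^2)^2 ≡ 842^2 = 708964 ≡ 639 (mod 977)
162^8 = (162^4)^2 ≡ 639^2 = 408321 ≡ 912 (mod 977)
162^16 = (162^8)^2 ≡ 912^2 = 831744 ≡ 317 (mod 977)
162^32 = (162^16)^2 ≡ 317^2 = 100489 ≡ 835 (mod 977)
162^35 = 162^32 · 162^2 · 162^1 ≡ 835 · 842 · 162 ≡ 634 (mod 977).

634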